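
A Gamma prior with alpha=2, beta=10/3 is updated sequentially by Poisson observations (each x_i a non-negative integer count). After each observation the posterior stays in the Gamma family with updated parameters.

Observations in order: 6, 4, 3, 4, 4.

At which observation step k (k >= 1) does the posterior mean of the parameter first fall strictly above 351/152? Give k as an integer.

obs 1: x=6 → posterior Gamma(8, 13/3)
obs 2: x=4 → posterior Gamma(12, 16/3)
obs 3: x=3 → posterior Gamma(15, 19/3)
obs 4: x=4 → posterior Gamma(19, 22/3)
obs 5: x=4 → posterior Gamma(23, 25/3)

k = 3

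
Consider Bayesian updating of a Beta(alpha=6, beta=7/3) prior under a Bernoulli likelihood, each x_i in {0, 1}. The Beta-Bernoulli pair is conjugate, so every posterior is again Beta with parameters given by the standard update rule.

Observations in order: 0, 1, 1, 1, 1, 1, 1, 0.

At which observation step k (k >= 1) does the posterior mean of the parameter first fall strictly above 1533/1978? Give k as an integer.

obs 1: x=0 → posterior Beta(6, 10/3)
obs 2: x=1 → posterior Beta(7, 10/3)
obs 3: x=1 → posterior Beta(8, 10/3)
obs 4: x=1 → posterior Beta(9, 10/3)
obs 5: x=1 → posterior Beta(10, 10/3)
obs 6: x=1 → posterior Beta(11, 10/3)
obs 7: x=1 → posterior Beta(12, 10/3)
obs 8: x=0 → posterior Beta(12, 13/3)

k = 7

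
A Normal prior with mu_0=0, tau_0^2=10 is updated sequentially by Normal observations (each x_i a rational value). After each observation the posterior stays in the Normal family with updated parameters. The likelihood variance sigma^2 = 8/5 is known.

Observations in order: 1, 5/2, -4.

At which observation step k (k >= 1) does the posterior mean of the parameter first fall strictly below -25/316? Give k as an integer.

obs 1: x=1 → posterior Normal(25/29, 40/29)
obs 2: x=5/2 → posterior Normal(175/108, 20/27)
obs 3: x=-4 → posterior Normal(-25/158, 40/79)

k = 3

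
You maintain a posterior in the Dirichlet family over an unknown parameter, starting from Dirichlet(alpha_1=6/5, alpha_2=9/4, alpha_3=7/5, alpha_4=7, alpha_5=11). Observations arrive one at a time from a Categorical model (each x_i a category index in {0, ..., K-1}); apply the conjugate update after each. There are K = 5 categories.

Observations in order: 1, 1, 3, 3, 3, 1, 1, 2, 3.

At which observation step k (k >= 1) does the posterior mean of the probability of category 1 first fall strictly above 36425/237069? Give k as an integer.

k = 2

obs 1: x=1 → posterior Dirichlet(6/5, 13/4, 7/5, 7, 11)
obs 2: x=1 → posterior Dirichlet(6/5, 17/4, 7/5, 7, 11)
obs 3: x=3 → posterior Dirichlet(6/5, 17/4, 7/5, 8, 11)
obs 4: x=3 → posterior Dirichlet(6/5, 17/4, 7/5, 9, 11)
obs 5: x=3 → posterior Dirichlet(6/5, 17/4, 7/5, 10, 11)
obs 6: x=1 → posterior Dirichlet(6/5, 21/4, 7/5, 10, 11)
obs 7: x=1 → posterior Dirichlet(6/5, 25/4, 7/5, 10, 11)
obs 8: x=2 → posterior Dirichlet(6/5, 25/4, 12/5, 10, 11)
obs 9: x=3 → posterior Dirichlet(6/5, 25/4, 12/5, 11, 11)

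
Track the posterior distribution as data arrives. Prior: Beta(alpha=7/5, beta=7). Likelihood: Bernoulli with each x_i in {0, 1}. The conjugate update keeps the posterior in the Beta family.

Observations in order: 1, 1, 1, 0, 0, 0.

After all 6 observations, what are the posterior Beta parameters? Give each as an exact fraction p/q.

obs 1: x=1 → posterior Beta(12/5, 7)
obs 2: x=1 → posterior Beta(17/5, 7)
obs 3: x=1 → posterior Beta(22/5, 7)
obs 4: x=0 → posterior Beta(22/5, 8)
obs 5: x=0 → posterior Beta(22/5, 9)
obs 6: x=0 → posterior Beta(22/5, 10)

alpha=22/5, beta=10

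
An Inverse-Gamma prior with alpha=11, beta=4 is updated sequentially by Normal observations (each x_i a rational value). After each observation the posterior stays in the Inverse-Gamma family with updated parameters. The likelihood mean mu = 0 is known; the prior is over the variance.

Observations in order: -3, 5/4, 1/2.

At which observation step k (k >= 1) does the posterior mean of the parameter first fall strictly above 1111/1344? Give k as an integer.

obs 1: x=-3 → posterior Inverse-Gamma(23/2, 17/2)
obs 2: x=5/4 → posterior Inverse-Gamma(12, 297/32)
obs 3: x=1/2 → posterior Inverse-Gamma(25/2, 301/32)

k = 2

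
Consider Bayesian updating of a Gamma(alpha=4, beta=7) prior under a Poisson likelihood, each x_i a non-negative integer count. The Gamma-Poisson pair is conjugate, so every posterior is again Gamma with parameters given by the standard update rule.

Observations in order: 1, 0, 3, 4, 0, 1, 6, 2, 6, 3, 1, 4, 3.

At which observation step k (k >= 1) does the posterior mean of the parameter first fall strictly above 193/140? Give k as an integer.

k = 8

obs 1: x=1 → posterior Gamma(5, 8)
obs 2: x=0 → posterior Gamma(5, 9)
obs 3: x=3 → posterior Gamma(8, 10)
obs 4: x=4 → posterior Gamma(12, 11)
obs 5: x=0 → posterior Gamma(12, 12)
obs 6: x=1 → posterior Gamma(13, 13)
obs 7: x=6 → posterior Gamma(19, 14)
obs 8: x=2 → posterior Gamma(21, 15)
obs 9: x=6 → posterior Gamma(27, 16)
obs 10: x=3 → posterior Gamma(30, 17)
obs 11: x=1 → posterior Gamma(31, 18)
obs 12: x=4 → posterior Gamma(35, 19)
obs 13: x=3 → posterior Gamma(38, 20)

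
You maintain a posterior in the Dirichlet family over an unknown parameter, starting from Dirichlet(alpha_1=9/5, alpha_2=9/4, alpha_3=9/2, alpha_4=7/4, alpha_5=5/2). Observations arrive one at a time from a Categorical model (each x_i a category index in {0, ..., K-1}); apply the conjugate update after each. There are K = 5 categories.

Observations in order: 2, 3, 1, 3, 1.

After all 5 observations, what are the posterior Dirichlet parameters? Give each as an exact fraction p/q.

alpha_1=9/5, alpha_2=17/4, alpha_3=11/2, alpha_4=15/4, alpha_5=5/2

obs 1: x=2 → posterior Dirichlet(9/5, 9/4, 11/2, 7/4, 5/2)
obs 2: x=3 → posterior Dirichlet(9/5, 9/4, 11/2, 11/4, 5/2)
obs 3: x=1 → posterior Dirichlet(9/5, 13/4, 11/2, 11/4, 5/2)
obs 4: x=3 → posterior Dirichlet(9/5, 13/4, 11/2, 15/4, 5/2)
obs 5: x=1 → posterior Dirichlet(9/5, 17/4, 11/2, 15/4, 5/2)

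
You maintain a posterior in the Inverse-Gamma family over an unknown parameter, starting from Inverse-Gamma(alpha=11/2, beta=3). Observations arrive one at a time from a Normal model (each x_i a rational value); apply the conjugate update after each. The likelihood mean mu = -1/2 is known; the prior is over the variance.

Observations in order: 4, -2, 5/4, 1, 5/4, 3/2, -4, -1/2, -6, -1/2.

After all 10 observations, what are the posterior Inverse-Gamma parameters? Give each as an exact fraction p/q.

alpha=21/2, beta=667/16

obs 1: x=4 → posterior Inverse-Gamma(6, 105/8)
obs 2: x=-2 → posterior Inverse-Gamma(13/2, 57/4)
obs 3: x=5/4 → posterior Inverse-Gamma(7, 505/32)
obs 4: x=1 → posterior Inverse-Gamma(15/2, 541/32)
obs 5: x=5/4 → posterior Inverse-Gamma(8, 295/16)
obs 6: x=3/2 → posterior Inverse-Gamma(17/2, 327/16)
obs 7: x=-4 → posterior Inverse-Gamma(9, 425/16)
obs 8: x=-1/2 → posterior Inverse-Gamma(19/2, 425/16)
obs 9: x=-6 → posterior Inverse-Gamma(10, 667/16)
obs 10: x=-1/2 → posterior Inverse-Gamma(21/2, 667/16)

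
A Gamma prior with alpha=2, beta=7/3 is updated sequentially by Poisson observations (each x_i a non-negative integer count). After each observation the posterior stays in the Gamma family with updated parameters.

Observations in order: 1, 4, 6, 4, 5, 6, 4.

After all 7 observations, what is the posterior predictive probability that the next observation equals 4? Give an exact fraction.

86405554125726885294205346338266786725010671728066560/488675963633769261467693849486036510107332864779998081

obs 1: x=1 → posterior Gamma(3, 10/3)
obs 2: x=4 → posterior Gamma(7, 13/3)
obs 3: x=6 → posterior Gamma(13, 16/3)
obs 4: x=4 → posterior Gamma(17, 19/3)
obs 5: x=5 → posterior Gamma(22, 22/3)
obs 6: x=6 → posterior Gamma(28, 25/3)
obs 7: x=4 → posterior Gamma(32, 28/3)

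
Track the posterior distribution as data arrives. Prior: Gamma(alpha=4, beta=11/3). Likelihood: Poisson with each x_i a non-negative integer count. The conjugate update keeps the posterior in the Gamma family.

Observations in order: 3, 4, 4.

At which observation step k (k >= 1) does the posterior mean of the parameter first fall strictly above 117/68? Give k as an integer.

k = 2

obs 1: x=3 → posterior Gamma(7, 14/3)
obs 2: x=4 → posterior Gamma(11, 17/3)
obs 3: x=4 → posterior Gamma(15, 20/3)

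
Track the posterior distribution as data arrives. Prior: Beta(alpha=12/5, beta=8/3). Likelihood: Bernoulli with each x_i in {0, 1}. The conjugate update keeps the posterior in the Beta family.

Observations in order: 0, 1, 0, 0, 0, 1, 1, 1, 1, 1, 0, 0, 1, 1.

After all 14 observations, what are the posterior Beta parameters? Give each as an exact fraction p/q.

alpha=52/5, beta=26/3

obs 1: x=0 → posterior Beta(12/5, 11/3)
obs 2: x=1 → posterior Beta(17/5, 11/3)
obs 3: x=0 → posterior Beta(17/5, 14/3)
obs 4: x=0 → posterior Beta(17/5, 17/3)
obs 5: x=0 → posterior Beta(17/5, 20/3)
obs 6: x=1 → posterior Beta(22/5, 20/3)
obs 7: x=1 → posterior Beta(27/5, 20/3)
obs 8: x=1 → posterior Beta(32/5, 20/3)
obs 9: x=1 → posterior Beta(37/5, 20/3)
obs 10: x=1 → posterior Beta(42/5, 20/3)
obs 11: x=0 → posterior Beta(42/5, 23/3)
obs 12: x=0 → posterior Beta(42/5, 26/3)
obs 13: x=1 → posterior Beta(47/5, 26/3)
obs 14: x=1 → posterior Beta(52/5, 26/3)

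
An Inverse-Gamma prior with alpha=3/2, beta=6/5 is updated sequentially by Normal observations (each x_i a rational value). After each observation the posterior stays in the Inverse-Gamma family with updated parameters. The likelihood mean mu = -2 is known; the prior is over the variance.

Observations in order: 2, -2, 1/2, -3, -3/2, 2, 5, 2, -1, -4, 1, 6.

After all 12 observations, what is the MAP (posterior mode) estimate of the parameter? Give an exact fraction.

1849/170

obs 1: x=2 → posterior Inverse-Gamma(2, 46/5)
obs 2: x=-2 → posterior Inverse-Gamma(5/2, 46/5)
obs 3: x=1/2 → posterior Inverse-Gamma(3, 493/40)
obs 4: x=-3 → posterior Inverse-Gamma(7/2, 513/40)
obs 5: x=-3/2 → posterior Inverse-Gamma(4, 259/20)
obs 6: x=2 → posterior Inverse-Gamma(9/2, 419/20)
obs 7: x=5 → posterior Inverse-Gamma(5, 909/20)
obs 8: x=2 → posterior Inverse-Gamma(11/2, 1069/20)
obs 9: x=-1 → posterior Inverse-Gamma(6, 1079/20)
obs 10: x=-4 → posterior Inverse-Gamma(13/2, 1119/20)
obs 11: x=1 → posterior Inverse-Gamma(7, 1209/20)
obs 12: x=6 → posterior Inverse-Gamma(15/2, 1849/20)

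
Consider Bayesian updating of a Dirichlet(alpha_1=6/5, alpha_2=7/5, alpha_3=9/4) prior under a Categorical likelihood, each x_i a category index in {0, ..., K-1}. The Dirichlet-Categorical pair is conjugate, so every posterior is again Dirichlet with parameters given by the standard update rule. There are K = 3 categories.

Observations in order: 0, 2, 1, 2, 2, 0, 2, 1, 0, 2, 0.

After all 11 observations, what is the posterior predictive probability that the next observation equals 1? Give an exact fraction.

obs 1: x=0 → posterior Dirichlet(11/5, 7/5, 9/4)
obs 2: x=2 → posterior Dirichlet(11/5, 7/5, 13/4)
obs 3: x=1 → posterior Dirichlet(11/5, 12/5, 13/4)
obs 4: x=2 → posterior Dirichlet(11/5, 12/5, 17/4)
obs 5: x=2 → posterior Dirichlet(11/5, 12/5, 21/4)
obs 6: x=0 → posterior Dirichlet(16/5, 12/5, 21/4)
obs 7: x=2 → posterior Dirichlet(16/5, 12/5, 25/4)
obs 8: x=1 → posterior Dirichlet(16/5, 17/5, 25/4)
obs 9: x=0 → posterior Dirichlet(21/5, 17/5, 25/4)
obs 10: x=2 → posterior Dirichlet(21/5, 17/5, 29/4)
obs 11: x=0 → posterior Dirichlet(26/5, 17/5, 29/4)

68/317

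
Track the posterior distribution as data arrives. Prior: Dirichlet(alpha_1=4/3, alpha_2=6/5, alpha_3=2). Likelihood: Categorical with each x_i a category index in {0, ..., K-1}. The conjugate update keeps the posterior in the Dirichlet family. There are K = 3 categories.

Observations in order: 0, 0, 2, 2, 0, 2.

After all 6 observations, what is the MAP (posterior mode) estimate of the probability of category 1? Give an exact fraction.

obs 1: x=0 → posterior Dirichlet(7/3, 6/5, 2)
obs 2: x=0 → posterior Dirichlet(10/3, 6/5, 2)
obs 3: x=2 → posterior Dirichlet(10/3, 6/5, 3)
obs 4: x=2 → posterior Dirichlet(10/3, 6/5, 4)
obs 5: x=0 → posterior Dirichlet(13/3, 6/5, 4)
obs 6: x=2 → posterior Dirichlet(13/3, 6/5, 5)

3/113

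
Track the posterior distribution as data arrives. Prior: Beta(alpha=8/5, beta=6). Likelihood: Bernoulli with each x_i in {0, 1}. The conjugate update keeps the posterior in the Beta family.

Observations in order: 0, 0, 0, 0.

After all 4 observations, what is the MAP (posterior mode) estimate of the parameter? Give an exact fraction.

1/16

obs 1: x=0 → posterior Beta(8/5, 7)
obs 2: x=0 → posterior Beta(8/5, 8)
obs 3: x=0 → posterior Beta(8/5, 9)
obs 4: x=0 → posterior Beta(8/5, 10)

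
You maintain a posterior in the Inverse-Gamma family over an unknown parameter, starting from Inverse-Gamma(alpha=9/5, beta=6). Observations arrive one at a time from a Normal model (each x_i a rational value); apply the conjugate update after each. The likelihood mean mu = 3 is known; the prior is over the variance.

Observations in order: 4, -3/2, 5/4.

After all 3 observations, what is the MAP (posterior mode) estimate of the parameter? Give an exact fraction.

2905/688

obs 1: x=4 → posterior Inverse-Gamma(23/10, 13/2)
obs 2: x=-3/2 → posterior Inverse-Gamma(14/5, 133/8)
obs 3: x=5/4 → posterior Inverse-Gamma(33/10, 581/32)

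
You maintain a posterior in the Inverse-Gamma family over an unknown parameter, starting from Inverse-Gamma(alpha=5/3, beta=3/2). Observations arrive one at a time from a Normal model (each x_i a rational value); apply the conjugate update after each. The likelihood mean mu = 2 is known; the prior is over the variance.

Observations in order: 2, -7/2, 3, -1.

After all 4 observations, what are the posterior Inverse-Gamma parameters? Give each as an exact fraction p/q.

obs 1: x=2 → posterior Inverse-Gamma(13/6, 3/2)
obs 2: x=-7/2 → posterior Inverse-Gamma(8/3, 133/8)
obs 3: x=3 → posterior Inverse-Gamma(19/6, 137/8)
obs 4: x=-1 → posterior Inverse-Gamma(11/3, 173/8)

alpha=11/3, beta=173/8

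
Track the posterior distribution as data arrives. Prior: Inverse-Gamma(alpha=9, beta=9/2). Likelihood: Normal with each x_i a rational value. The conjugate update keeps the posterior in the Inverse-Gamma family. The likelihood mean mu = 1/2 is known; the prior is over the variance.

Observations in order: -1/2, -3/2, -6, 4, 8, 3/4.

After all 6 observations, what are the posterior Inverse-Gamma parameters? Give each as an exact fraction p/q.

obs 1: x=-1/2 → posterior Inverse-Gamma(19/2, 5)
obs 2: x=-3/2 → posterior Inverse-Gamma(10, 7)
obs 3: x=-6 → posterior Inverse-Gamma(21/2, 225/8)
obs 4: x=4 → posterior Inverse-Gamma(11, 137/4)
obs 5: x=8 → posterior Inverse-Gamma(23/2, 499/8)
obs 6: x=3/4 → posterior Inverse-Gamma(12, 1997/32)

alpha=12, beta=1997/32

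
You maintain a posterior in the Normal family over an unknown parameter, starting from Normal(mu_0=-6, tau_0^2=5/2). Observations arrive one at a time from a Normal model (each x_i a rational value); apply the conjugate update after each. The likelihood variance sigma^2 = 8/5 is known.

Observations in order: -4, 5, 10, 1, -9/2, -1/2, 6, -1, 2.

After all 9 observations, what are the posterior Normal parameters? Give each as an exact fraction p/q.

obs 1: x=-4 → posterior Normal(-196/41, 40/41)
obs 2: x=5 → posterior Normal(-71/66, 20/33)
obs 3: x=10 → posterior Normal(179/91, 40/91)
obs 4: x=1 → posterior Normal(51/29, 10/29)
obs 5: x=-9/2 → posterior Normal(61/94, 40/141)
obs 6: x=-1/2 → posterior Normal(79/166, 20/83)
obs 7: x=6 → posterior Normal(229/191, 40/191)
obs 8: x=-1 → posterior Normal(17/18, 5/27)
obs 9: x=2 → posterior Normal(254/241, 40/241)

mu_0=254/241, tau_0^2=40/241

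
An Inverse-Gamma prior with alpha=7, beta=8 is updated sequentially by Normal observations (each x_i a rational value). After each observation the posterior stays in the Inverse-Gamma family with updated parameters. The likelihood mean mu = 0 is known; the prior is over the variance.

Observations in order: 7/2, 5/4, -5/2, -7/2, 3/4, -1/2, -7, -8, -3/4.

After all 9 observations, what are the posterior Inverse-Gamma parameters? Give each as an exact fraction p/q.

alpha=23/2, beta=2603/32

obs 1: x=7/2 → posterior Inverse-Gamma(15/2, 113/8)
obs 2: x=5/4 → posterior Inverse-Gamma(8, 477/32)
obs 3: x=-5/2 → posterior Inverse-Gamma(17/2, 577/32)
obs 4: x=-7/2 → posterior Inverse-Gamma(9, 773/32)
obs 5: x=3/4 → posterior Inverse-Gamma(19/2, 391/16)
obs 6: x=-1/2 → posterior Inverse-Gamma(10, 393/16)
obs 7: x=-7 → posterior Inverse-Gamma(21/2, 785/16)
obs 8: x=-8 → posterior Inverse-Gamma(11, 1297/16)
obs 9: x=-3/4 → posterior Inverse-Gamma(23/2, 2603/32)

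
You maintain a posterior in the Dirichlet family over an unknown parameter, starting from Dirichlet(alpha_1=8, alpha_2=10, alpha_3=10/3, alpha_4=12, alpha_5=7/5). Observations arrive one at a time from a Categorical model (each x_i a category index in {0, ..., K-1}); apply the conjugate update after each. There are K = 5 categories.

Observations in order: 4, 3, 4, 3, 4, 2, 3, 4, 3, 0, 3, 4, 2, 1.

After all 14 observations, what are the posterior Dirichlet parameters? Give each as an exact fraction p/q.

alpha_1=9, alpha_2=11, alpha_3=16/3, alpha_4=17, alpha_5=32/5

obs 1: x=4 → posterior Dirichlet(8, 10, 10/3, 12, 12/5)
obs 2: x=3 → posterior Dirichlet(8, 10, 10/3, 13, 12/5)
obs 3: x=4 → posterior Dirichlet(8, 10, 10/3, 13, 17/5)
obs 4: x=3 → posterior Dirichlet(8, 10, 10/3, 14, 17/5)
obs 5: x=4 → posterior Dirichlet(8, 10, 10/3, 14, 22/5)
obs 6: x=2 → posterior Dirichlet(8, 10, 13/3, 14, 22/5)
obs 7: x=3 → posterior Dirichlet(8, 10, 13/3, 15, 22/5)
obs 8: x=4 → posterior Dirichlet(8, 10, 13/3, 15, 27/5)
obs 9: x=3 → posterior Dirichlet(8, 10, 13/3, 16, 27/5)
obs 10: x=0 → posterior Dirichlet(9, 10, 13/3, 16, 27/5)
obs 11: x=3 → posterior Dirichlet(9, 10, 13/3, 17, 27/5)
obs 12: x=4 → posterior Dirichlet(9, 10, 13/3, 17, 32/5)
obs 13: x=2 → posterior Dirichlet(9, 10, 16/3, 17, 32/5)
obs 14: x=1 → posterior Dirichlet(9, 11, 16/3, 17, 32/5)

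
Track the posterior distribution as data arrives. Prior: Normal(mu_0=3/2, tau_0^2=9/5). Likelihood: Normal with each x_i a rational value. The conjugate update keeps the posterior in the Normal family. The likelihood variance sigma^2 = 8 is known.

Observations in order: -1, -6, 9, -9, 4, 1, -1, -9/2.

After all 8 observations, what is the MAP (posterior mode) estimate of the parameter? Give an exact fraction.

obs 1: x=-1 → posterior Normal(51/49, 72/49)
obs 2: x=-6 → posterior Normal(-3/58, 36/29)
obs 3: x=9 → posterior Normal(78/67, 72/67)
obs 4: x=-9 → posterior Normal(-3/76, 18/19)
obs 5: x=4 → posterior Normal(33/85, 72/85)
obs 6: x=1 → posterior Normal(21/47, 36/47)
obs 7: x=-1 → posterior Normal(33/103, 72/103)
obs 8: x=-9/2 → posterior Normal(-15/224, 9/14)

-15/224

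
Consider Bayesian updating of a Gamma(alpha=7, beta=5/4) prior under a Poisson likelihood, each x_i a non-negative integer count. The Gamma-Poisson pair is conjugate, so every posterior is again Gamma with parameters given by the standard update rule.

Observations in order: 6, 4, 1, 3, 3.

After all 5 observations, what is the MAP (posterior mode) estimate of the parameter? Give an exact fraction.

92/25

obs 1: x=6 → posterior Gamma(13, 9/4)
obs 2: x=4 → posterior Gamma(17, 13/4)
obs 3: x=1 → posterior Gamma(18, 17/4)
obs 4: x=3 → posterior Gamma(21, 21/4)
obs 5: x=3 → posterior Gamma(24, 25/4)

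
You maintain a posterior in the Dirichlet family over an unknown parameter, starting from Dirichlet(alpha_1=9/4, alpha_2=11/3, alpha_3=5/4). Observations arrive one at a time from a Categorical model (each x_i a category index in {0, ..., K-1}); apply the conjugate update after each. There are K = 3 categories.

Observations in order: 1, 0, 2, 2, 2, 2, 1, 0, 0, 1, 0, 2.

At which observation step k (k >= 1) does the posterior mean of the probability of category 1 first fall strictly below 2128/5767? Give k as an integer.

k = 6

obs 1: x=1 → posterior Dirichlet(9/4, 14/3, 5/4)
obs 2: x=0 → posterior Dirichlet(13/4, 14/3, 5/4)
obs 3: x=2 → posterior Dirichlet(13/4, 14/3, 9/4)
obs 4: x=2 → posterior Dirichlet(13/4, 14/3, 13/4)
obs 5: x=2 → posterior Dirichlet(13/4, 14/3, 17/4)
obs 6: x=2 → posterior Dirichlet(13/4, 14/3, 21/4)
obs 7: x=1 → posterior Dirichlet(13/4, 17/3, 21/4)
obs 8: x=0 → posterior Dirichlet(17/4, 17/3, 21/4)
obs 9: x=0 → posterior Dirichlet(21/4, 17/3, 21/4)
obs 10: x=1 → posterior Dirichlet(21/4, 20/3, 21/4)
obs 11: x=0 → posterior Dirichlet(25/4, 20/3, 21/4)
obs 12: x=2 → posterior Dirichlet(25/4, 20/3, 25/4)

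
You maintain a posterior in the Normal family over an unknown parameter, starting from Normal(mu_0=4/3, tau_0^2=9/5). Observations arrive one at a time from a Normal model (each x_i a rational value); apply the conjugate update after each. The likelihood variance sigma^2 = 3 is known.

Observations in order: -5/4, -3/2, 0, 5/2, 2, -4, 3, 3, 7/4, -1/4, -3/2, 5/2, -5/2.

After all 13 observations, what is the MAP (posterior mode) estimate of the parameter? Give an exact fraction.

obs 1: x=-5/4 → posterior Normal(35/96, 9/8)
obs 2: x=-3/2 → posterior Normal(-19/132, 9/11)
obs 3: x=0 → posterior Normal(-19/168, 9/14)
obs 4: x=5/2 → posterior Normal(71/204, 9/17)
obs 5: x=2 → posterior Normal(143/240, 9/20)
obs 6: x=-4 → posterior Normal(-1/276, 9/23)
obs 7: x=3 → posterior Normal(107/312, 9/26)
obs 8: x=3 → posterior Normal(215/348, 9/29)
obs 9: x=7/4 → posterior Normal(139/192, 9/32)
obs 10: x=-1/4 → posterior Normal(269/420, 9/35)
obs 11: x=-3/2 → posterior Normal(215/456, 9/38)
obs 12: x=5/2 → posterior Normal(305/492, 9/41)
obs 13: x=-5/2 → posterior Normal(215/528, 9/44)

215/528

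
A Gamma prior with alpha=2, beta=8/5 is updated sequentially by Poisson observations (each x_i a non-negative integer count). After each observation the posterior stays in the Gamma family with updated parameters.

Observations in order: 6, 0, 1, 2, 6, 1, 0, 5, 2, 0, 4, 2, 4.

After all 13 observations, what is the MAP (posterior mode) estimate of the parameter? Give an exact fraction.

obs 1: x=6 → posterior Gamma(8, 13/5)
obs 2: x=0 → posterior Gamma(8, 18/5)
obs 3: x=1 → posterior Gamma(9, 23/5)
obs 4: x=2 → posterior Gamma(11, 28/5)
obs 5: x=6 → posterior Gamma(17, 33/5)
obs 6: x=1 → posterior Gamma(18, 38/5)
obs 7: x=0 → posterior Gamma(18, 43/5)
obs 8: x=5 → posterior Gamma(23, 48/5)
obs 9: x=2 → posterior Gamma(25, 53/5)
obs 10: x=0 → posterior Gamma(25, 58/5)
obs 11: x=4 → posterior Gamma(29, 63/5)
obs 12: x=2 → posterior Gamma(31, 68/5)
obs 13: x=4 → posterior Gamma(35, 73/5)

170/73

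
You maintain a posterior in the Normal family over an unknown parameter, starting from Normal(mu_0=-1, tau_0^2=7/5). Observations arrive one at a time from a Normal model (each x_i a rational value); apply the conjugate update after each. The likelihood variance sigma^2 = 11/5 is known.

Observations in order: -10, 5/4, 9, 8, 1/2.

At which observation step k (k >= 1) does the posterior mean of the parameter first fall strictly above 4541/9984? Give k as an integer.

k = 4

obs 1: x=-10 → posterior Normal(-9/2, 77/90)
obs 2: x=5/4 → posterior Normal(-289/100, 77/125)
obs 3: x=9 → posterior Normal(-37/128, 77/160)
obs 4: x=8 → posterior Normal(187/156, 77/195)
obs 5: x=1/2 → posterior Normal(201/184, 77/230)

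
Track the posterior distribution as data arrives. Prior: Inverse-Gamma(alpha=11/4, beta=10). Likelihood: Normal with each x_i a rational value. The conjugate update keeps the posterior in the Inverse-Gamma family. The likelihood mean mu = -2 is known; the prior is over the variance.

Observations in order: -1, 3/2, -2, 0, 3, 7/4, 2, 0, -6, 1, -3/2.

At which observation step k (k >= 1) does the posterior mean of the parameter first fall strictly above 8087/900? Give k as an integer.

k = 10

obs 1: x=-1 → posterior Inverse-Gamma(13/4, 21/2)
obs 2: x=3/2 → posterior Inverse-Gamma(15/4, 133/8)
obs 3: x=-2 → posterior Inverse-Gamma(17/4, 133/8)
obs 4: x=0 → posterior Inverse-Gamma(19/4, 149/8)
obs 5: x=3 → posterior Inverse-Gamma(21/4, 249/8)
obs 6: x=7/4 → posterior Inverse-Gamma(23/4, 1221/32)
obs 7: x=2 → posterior Inverse-Gamma(25/4, 1477/32)
obs 8: x=0 → posterior Inverse-Gamma(27/4, 1541/32)
obs 9: x=-6 → posterior Inverse-Gamma(29/4, 1797/32)
obs 10: x=1 → posterior Inverse-Gamma(31/4, 1941/32)
obs 11: x=-3/2 → posterior Inverse-Gamma(33/4, 1945/32)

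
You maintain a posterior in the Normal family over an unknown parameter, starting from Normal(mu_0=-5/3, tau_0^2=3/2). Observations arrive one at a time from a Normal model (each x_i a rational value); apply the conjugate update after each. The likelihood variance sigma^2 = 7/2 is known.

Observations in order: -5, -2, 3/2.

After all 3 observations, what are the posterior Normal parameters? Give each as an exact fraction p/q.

obs 1: x=-5 → posterior Normal(-8/3, 21/20)
obs 2: x=-2 → posterior Normal(-98/39, 21/26)
obs 3: x=3/2 → posterior Normal(-169/96, 21/32)

mu_0=-169/96, tau_0^2=21/32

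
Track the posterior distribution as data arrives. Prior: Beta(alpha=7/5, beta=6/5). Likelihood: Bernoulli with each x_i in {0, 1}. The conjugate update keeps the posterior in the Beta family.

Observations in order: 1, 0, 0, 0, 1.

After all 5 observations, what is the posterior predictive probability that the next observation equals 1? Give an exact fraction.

obs 1: x=1 → posterior Beta(12/5, 6/5)
obs 2: x=0 → posterior Beta(12/5, 11/5)
obs 3: x=0 → posterior Beta(12/5, 16/5)
obs 4: x=0 → posterior Beta(12/5, 21/5)
obs 5: x=1 → posterior Beta(17/5, 21/5)

17/38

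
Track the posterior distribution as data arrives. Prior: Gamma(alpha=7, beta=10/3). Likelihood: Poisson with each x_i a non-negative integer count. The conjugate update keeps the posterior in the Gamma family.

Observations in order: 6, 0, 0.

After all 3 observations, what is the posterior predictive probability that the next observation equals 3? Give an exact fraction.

516620901833827969815/3011361496339065143296

obs 1: x=6 → posterior Gamma(13, 13/3)
obs 2: x=0 → posterior Gamma(13, 16/3)
obs 3: x=0 → posterior Gamma(13, 19/3)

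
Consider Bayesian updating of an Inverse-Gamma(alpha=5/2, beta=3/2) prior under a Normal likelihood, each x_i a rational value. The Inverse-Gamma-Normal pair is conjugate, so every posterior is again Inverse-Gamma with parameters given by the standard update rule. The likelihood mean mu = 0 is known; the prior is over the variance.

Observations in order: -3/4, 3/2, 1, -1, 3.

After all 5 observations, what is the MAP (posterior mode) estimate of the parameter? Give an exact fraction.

269/192

obs 1: x=-3/4 → posterior Inverse-Gamma(3, 57/32)
obs 2: x=3/2 → posterior Inverse-Gamma(7/2, 93/32)
obs 3: x=1 → posterior Inverse-Gamma(4, 109/32)
obs 4: x=-1 → posterior Inverse-Gamma(9/2, 125/32)
obs 5: x=3 → posterior Inverse-Gamma(5, 269/32)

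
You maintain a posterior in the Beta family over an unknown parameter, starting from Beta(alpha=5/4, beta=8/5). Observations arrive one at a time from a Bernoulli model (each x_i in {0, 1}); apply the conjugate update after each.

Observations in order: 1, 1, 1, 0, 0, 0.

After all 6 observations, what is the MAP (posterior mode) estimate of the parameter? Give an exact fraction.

65/137

obs 1: x=1 → posterior Beta(9/4, 8/5)
obs 2: x=1 → posterior Beta(13/4, 8/5)
obs 3: x=1 → posterior Beta(17/4, 8/5)
obs 4: x=0 → posterior Beta(17/4, 13/5)
obs 5: x=0 → posterior Beta(17/4, 18/5)
obs 6: x=0 → posterior Beta(17/4, 23/5)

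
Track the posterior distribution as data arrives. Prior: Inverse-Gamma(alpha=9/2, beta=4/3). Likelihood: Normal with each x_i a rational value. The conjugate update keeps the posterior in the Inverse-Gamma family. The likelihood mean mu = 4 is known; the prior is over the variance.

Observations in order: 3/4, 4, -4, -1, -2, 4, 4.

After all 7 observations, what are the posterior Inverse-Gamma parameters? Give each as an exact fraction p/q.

alpha=8, beta=6635/96

obs 1: x=3/4 → posterior Inverse-Gamma(5, 635/96)
obs 2: x=4 → posterior Inverse-Gamma(11/2, 635/96)
obs 3: x=-4 → posterior Inverse-Gamma(6, 3707/96)
obs 4: x=-1 → posterior Inverse-Gamma(13/2, 4907/96)
obs 5: x=-2 → posterior Inverse-Gamma(7, 6635/96)
obs 6: x=4 → posterior Inverse-Gamma(15/2, 6635/96)
obs 7: x=4 → posterior Inverse-Gamma(8, 6635/96)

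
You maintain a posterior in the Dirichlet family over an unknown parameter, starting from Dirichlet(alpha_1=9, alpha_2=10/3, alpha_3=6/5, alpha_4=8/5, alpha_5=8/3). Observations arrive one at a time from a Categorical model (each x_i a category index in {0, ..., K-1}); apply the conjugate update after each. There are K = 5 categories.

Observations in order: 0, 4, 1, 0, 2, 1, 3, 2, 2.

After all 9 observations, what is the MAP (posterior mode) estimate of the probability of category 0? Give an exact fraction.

50/109

obs 1: x=0 → posterior Dirichlet(10, 10/3, 6/5, 8/5, 8/3)
obs 2: x=4 → posterior Dirichlet(10, 10/3, 6/5, 8/5, 11/3)
obs 3: x=1 → posterior Dirichlet(10, 13/3, 6/5, 8/5, 11/3)
obs 4: x=0 → posterior Dirichlet(11, 13/3, 6/5, 8/5, 11/3)
obs 5: x=2 → posterior Dirichlet(11, 13/3, 11/5, 8/5, 11/3)
obs 6: x=1 → posterior Dirichlet(11, 16/3, 11/5, 8/5, 11/3)
obs 7: x=3 → posterior Dirichlet(11, 16/3, 11/5, 13/5, 11/3)
obs 8: x=2 → posterior Dirichlet(11, 16/3, 16/5, 13/5, 11/3)
obs 9: x=2 → posterior Dirichlet(11, 16/3, 21/5, 13/5, 11/3)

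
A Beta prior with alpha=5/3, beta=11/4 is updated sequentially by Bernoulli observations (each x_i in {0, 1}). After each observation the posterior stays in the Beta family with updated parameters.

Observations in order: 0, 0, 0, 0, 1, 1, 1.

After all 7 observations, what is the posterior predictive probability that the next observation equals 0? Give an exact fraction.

81/137

obs 1: x=0 → posterior Beta(5/3, 15/4)
obs 2: x=0 → posterior Beta(5/3, 19/4)
obs 3: x=0 → posterior Beta(5/3, 23/4)
obs 4: x=0 → posterior Beta(5/3, 27/4)
obs 5: x=1 → posterior Beta(8/3, 27/4)
obs 6: x=1 → posterior Beta(11/3, 27/4)
obs 7: x=1 → posterior Beta(14/3, 27/4)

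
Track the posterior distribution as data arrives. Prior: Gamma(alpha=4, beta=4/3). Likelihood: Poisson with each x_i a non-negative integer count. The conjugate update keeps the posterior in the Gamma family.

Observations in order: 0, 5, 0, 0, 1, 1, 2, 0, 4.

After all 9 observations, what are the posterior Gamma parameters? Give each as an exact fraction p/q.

obs 1: x=0 → posterior Gamma(4, 7/3)
obs 2: x=5 → posterior Gamma(9, 10/3)
obs 3: x=0 → posterior Gamma(9, 13/3)
obs 4: x=0 → posterior Gamma(9, 16/3)
obs 5: x=1 → posterior Gamma(10, 19/3)
obs 6: x=1 → posterior Gamma(11, 22/3)
obs 7: x=2 → posterior Gamma(13, 25/3)
obs 8: x=0 → posterior Gamma(13, 28/3)
obs 9: x=4 → posterior Gamma(17, 31/3)

alpha=17, beta=31/3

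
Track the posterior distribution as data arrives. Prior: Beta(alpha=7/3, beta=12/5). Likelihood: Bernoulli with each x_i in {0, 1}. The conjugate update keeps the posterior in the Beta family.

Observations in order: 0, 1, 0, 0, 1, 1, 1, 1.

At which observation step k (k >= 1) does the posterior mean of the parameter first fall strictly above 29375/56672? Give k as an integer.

k = 7

obs 1: x=0 → posterior Beta(7/3, 17/5)
obs 2: x=1 → posterior Beta(10/3, 17/5)
obs 3: x=0 → posterior Beta(10/3, 22/5)
obs 4: x=0 → posterior Beta(10/3, 27/5)
obs 5: x=1 → posterior Beta(13/3, 27/5)
obs 6: x=1 → posterior Beta(16/3, 27/5)
obs 7: x=1 → posterior Beta(19/3, 27/5)
obs 8: x=1 → posterior Beta(22/3, 27/5)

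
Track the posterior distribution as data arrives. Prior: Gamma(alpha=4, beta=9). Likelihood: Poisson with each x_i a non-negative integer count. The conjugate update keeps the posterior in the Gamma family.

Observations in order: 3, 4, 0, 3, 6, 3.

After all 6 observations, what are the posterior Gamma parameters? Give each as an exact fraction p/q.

alpha=23, beta=15

obs 1: x=3 → posterior Gamma(7, 10)
obs 2: x=4 → posterior Gamma(11, 11)
obs 3: x=0 → posterior Gamma(11, 12)
obs 4: x=3 → posterior Gamma(14, 13)
obs 5: x=6 → posterior Gamma(20, 14)
obs 6: x=3 → posterior Gamma(23, 15)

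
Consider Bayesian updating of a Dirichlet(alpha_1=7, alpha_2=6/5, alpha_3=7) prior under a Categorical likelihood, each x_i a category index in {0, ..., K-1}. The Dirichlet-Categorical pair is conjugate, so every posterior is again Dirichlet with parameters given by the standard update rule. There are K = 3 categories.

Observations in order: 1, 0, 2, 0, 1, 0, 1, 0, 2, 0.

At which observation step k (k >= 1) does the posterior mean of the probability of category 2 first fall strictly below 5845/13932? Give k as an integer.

obs 1: x=1 → posterior Dirichlet(7, 11/5, 7)
obs 2: x=0 → posterior Dirichlet(8, 11/5, 7)
obs 3: x=2 → posterior Dirichlet(8, 11/5, 8)
obs 4: x=0 → posterior Dirichlet(9, 11/5, 8)
obs 5: x=1 → posterior Dirichlet(9, 16/5, 8)
obs 6: x=0 → posterior Dirichlet(10, 16/5, 8)
obs 7: x=1 → posterior Dirichlet(10, 21/5, 8)
obs 8: x=0 → posterior Dirichlet(11, 21/5, 8)
obs 9: x=2 → posterior Dirichlet(11, 21/5, 9)
obs 10: x=0 → posterior Dirichlet(12, 21/5, 9)

k = 2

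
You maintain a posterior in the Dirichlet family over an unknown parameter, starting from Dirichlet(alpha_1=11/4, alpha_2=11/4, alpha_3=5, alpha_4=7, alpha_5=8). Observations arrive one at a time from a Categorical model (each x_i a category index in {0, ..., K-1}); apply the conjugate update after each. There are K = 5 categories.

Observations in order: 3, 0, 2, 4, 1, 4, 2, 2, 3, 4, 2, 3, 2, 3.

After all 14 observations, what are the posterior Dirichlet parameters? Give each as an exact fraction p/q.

obs 1: x=3 → posterior Dirichlet(11/4, 11/4, 5, 8, 8)
obs 2: x=0 → posterior Dirichlet(15/4, 11/4, 5, 8, 8)
obs 3: x=2 → posterior Dirichlet(15/4, 11/4, 6, 8, 8)
obs 4: x=4 → posterior Dirichlet(15/4, 11/4, 6, 8, 9)
obs 5: x=1 → posterior Dirichlet(15/4, 15/4, 6, 8, 9)
obs 6: x=4 → posterior Dirichlet(15/4, 15/4, 6, 8, 10)
obs 7: x=2 → posterior Dirichlet(15/4, 15/4, 7, 8, 10)
obs 8: x=2 → posterior Dirichlet(15/4, 15/4, 8, 8, 10)
obs 9: x=3 → posterior Dirichlet(15/4, 15/4, 8, 9, 10)
obs 10: x=4 → posterior Dirichlet(15/4, 15/4, 8, 9, 11)
obs 11: x=2 → posterior Dirichlet(15/4, 15/4, 9, 9, 11)
obs 12: x=3 → posterior Dirichlet(15/4, 15/4, 9, 10, 11)
obs 13: x=2 → posterior Dirichlet(15/4, 15/4, 10, 10, 11)
obs 14: x=3 → posterior Dirichlet(15/4, 15/4, 10, 11, 11)

alpha_1=15/4, alpha_2=15/4, alpha_3=10, alpha_4=11, alpha_5=11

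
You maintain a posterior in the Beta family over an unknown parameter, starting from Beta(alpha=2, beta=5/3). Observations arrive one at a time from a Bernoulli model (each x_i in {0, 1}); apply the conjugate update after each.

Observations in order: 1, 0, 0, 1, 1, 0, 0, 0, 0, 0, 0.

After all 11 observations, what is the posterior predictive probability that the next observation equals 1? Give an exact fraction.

15/44

obs 1: x=1 → posterior Beta(3, 5/3)
obs 2: x=0 → posterior Beta(3, 8/3)
obs 3: x=0 → posterior Beta(3, 11/3)
obs 4: x=1 → posterior Beta(4, 11/3)
obs 5: x=1 → posterior Beta(5, 11/3)
obs 6: x=0 → posterior Beta(5, 14/3)
obs 7: x=0 → posterior Beta(5, 17/3)
obs 8: x=0 → posterior Beta(5, 20/3)
obs 9: x=0 → posterior Beta(5, 23/3)
obs 10: x=0 → posterior Beta(5, 26/3)
obs 11: x=0 → posterior Beta(5, 29/3)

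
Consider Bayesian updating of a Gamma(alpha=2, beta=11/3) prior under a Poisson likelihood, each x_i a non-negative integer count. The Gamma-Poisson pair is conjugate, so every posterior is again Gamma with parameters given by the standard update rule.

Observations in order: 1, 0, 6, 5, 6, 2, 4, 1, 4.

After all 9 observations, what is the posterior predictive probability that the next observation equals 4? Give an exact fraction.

35323993921621234005303764467387621575071612598403203072/280178615691291310066515073129601716457550332348938233401

obs 1: x=1 → posterior Gamma(3, 14/3)
obs 2: x=0 → posterior Gamma(3, 17/3)
obs 3: x=6 → posterior Gamma(9, 20/3)
obs 4: x=5 → posterior Gamma(14, 23/3)
obs 5: x=6 → posterior Gamma(20, 26/3)
obs 6: x=2 → posterior Gamma(22, 29/3)
obs 7: x=4 → posterior Gamma(26, 32/3)
obs 8: x=1 → posterior Gamma(27, 35/3)
obs 9: x=4 → posterior Gamma(31, 38/3)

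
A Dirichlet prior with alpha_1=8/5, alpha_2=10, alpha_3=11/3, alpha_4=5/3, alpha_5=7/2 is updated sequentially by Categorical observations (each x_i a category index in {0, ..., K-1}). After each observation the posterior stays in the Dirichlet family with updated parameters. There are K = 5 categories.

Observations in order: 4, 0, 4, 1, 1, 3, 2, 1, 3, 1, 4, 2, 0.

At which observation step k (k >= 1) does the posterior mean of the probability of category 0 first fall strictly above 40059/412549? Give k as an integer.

k = 2

obs 1: x=4 → posterior Dirichlet(8/5, 10, 11/3, 5/3, 9/2)
obs 2: x=0 → posterior Dirichlet(13/5, 10, 11/3, 5/3, 9/2)
obs 3: x=4 → posterior Dirichlet(13/5, 10, 11/3, 5/3, 11/2)
obs 4: x=1 → posterior Dirichlet(13/5, 11, 11/3, 5/3, 11/2)
obs 5: x=1 → posterior Dirichlet(13/5, 12, 11/3, 5/3, 11/2)
obs 6: x=3 → posterior Dirichlet(13/5, 12, 11/3, 8/3, 11/2)
obs 7: x=2 → posterior Dirichlet(13/5, 12, 14/3, 8/3, 11/2)
obs 8: x=1 → posterior Dirichlet(13/5, 13, 14/3, 8/3, 11/2)
obs 9: x=3 → posterior Dirichlet(13/5, 13, 14/3, 11/3, 11/2)
obs 10: x=1 → posterior Dirichlet(13/5, 14, 14/3, 11/3, 11/2)
obs 11: x=4 → posterior Dirichlet(13/5, 14, 14/3, 11/3, 13/2)
obs 12: x=2 → posterior Dirichlet(13/5, 14, 17/3, 11/3, 13/2)
obs 13: x=0 → posterior Dirichlet(18/5, 14, 17/3, 11/3, 13/2)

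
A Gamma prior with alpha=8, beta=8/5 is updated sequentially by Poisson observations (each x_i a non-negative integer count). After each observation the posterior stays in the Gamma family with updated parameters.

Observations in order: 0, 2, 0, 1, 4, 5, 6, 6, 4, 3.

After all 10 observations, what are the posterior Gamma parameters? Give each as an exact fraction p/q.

alpha=39, beta=58/5

obs 1: x=0 → posterior Gamma(8, 13/5)
obs 2: x=2 → posterior Gamma(10, 18/5)
obs 3: x=0 → posterior Gamma(10, 23/5)
obs 4: x=1 → posterior Gamma(11, 28/5)
obs 5: x=4 → posterior Gamma(15, 33/5)
obs 6: x=5 → posterior Gamma(20, 38/5)
obs 7: x=6 → posterior Gamma(26, 43/5)
obs 8: x=6 → posterior Gamma(32, 48/5)
obs 9: x=4 → posterior Gamma(36, 53/5)
obs 10: x=3 → posterior Gamma(39, 58/5)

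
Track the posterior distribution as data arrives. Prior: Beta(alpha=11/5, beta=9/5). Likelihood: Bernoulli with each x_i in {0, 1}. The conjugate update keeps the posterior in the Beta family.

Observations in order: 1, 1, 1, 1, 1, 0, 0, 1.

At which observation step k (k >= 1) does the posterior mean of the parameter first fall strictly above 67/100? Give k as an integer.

obs 1: x=1 → posterior Beta(16/5, 9/5)
obs 2: x=1 → posterior Beta(21/5, 9/5)
obs 3: x=1 → posterior Beta(26/5, 9/5)
obs 4: x=1 → posterior Beta(31/5, 9/5)
obs 5: x=1 → posterior Beta(36/5, 9/5)
obs 6: x=0 → posterior Beta(36/5, 14/5)
obs 7: x=0 → posterior Beta(36/5, 19/5)
obs 8: x=1 → posterior Beta(41/5, 19/5)

k = 2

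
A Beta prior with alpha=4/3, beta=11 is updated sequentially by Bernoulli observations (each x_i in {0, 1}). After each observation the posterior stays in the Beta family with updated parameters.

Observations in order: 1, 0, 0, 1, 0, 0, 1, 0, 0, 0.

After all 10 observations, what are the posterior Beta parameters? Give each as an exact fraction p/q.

alpha=13/3, beta=18

obs 1: x=1 → posterior Beta(7/3, 11)
obs 2: x=0 → posterior Beta(7/3, 12)
obs 3: x=0 → posterior Beta(7/3, 13)
obs 4: x=1 → posterior Beta(10/3, 13)
obs 5: x=0 → posterior Beta(10/3, 14)
obs 6: x=0 → posterior Beta(10/3, 15)
obs 7: x=1 → posterior Beta(13/3, 15)
obs 8: x=0 → posterior Beta(13/3, 16)
obs 9: x=0 → posterior Beta(13/3, 17)
obs 10: x=0 → posterior Beta(13/3, 18)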